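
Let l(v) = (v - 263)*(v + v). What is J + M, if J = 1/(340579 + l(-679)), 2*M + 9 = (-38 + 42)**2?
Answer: 11338707/3239630 ≈ 3.5000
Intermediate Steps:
l(v) = 2*v*(-263 + v) (l(v) = (-263 + v)*(2*v) = 2*v*(-263 + v))
M = 7/2 (M = -9/2 + (-38 + 42)**2/2 = -9/2 + (1/2)*4**2 = -9/2 + (1/2)*16 = -9/2 + 8 = 7/2 ≈ 3.5000)
J = 1/1619815 (J = 1/(340579 + 2*(-679)*(-263 - 679)) = 1/(340579 + 2*(-679)*(-942)) = 1/(340579 + 1279236) = 1/1619815 ≈ 6.1735e-7)
J + M = 1/1619815 + 7/2 = 11338707/3239630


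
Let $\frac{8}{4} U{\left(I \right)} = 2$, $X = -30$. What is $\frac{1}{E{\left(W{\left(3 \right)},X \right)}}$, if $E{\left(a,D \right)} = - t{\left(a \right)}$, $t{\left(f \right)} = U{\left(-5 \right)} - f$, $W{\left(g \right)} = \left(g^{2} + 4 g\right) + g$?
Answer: $\frac{1}{23} \approx 0.043478$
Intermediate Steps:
$U{\left(I \right)} = 1$ ($U{\left(I \right)} = \frac{1}{2} \cdot 2 = 1$)
$W{\left(g \right)} = g^{2} + 5 g$
$t{\left(f \right)} = 1 - f$
$E{\left(a,D \right)} = -1 + a$ ($E{\left(a,D \right)} = - (1 - a) = -1 + a$)
$\frac{1}{E{\left(W{\left(3 \right)},X \right)}} = \frac{1}{-1 + 3 \left(5 + 3\right)} = \frac{1}{-1 + 3 \cdot 8} = \frac{1}{-1 + 24} = \frac{1}{23}$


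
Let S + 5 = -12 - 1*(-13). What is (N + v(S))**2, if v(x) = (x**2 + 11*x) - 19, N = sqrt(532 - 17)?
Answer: (47 - sqrt(515))**2 ≈ 590.80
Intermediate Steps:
S = -4 (S = -5 + (-12 - 1*(-13)) = -5 + (-12 + 13) = -5 + 1 = -4)
N = sqrt(515) ≈ 22.694
v(x) = -19 + x**2 + 11*x
(N + v(S))**2 = (sqrt(515) + (-19 + (-4)**2 + 11*(-4)))**2 = (sqrt(515) + (-19 + 16 - 44))**2 = (sqrt(515) - 47)**2 = (-47 + sqrt(515))**2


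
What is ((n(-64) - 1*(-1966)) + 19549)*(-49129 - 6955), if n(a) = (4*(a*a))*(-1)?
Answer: -287767004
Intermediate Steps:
n(a) = -4*a² (n(a) = (4*a²)*(-1) = -4*a²)
((n(-64) - 1*(-1966)) + 19549)*(-49129 - 6955) = ((-4*(-64)² - 1*(-1966)) + 19549)*(-49129 - 6955) = ((-4*4096 + 1966) + 19549)*(-56084) = ((-16384 + 1966) + 19549)*(-56084) = (-14418 + 19549)*(-56084) = 5131*(-56084) = -287767004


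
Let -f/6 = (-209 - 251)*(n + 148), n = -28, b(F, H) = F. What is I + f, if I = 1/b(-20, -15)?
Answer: 6623999/20 ≈ 3.3120e+5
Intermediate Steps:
f = 331200 (f = -6*(-209 - 251)*(-28 + 148) = -(-2760)*120 = -6*(-55200) = 331200)
I = -1/20 (I = 1/(-20) = -1/20 ≈ -0.050000)
I + f = -1/20 + 331200 = 6623999/20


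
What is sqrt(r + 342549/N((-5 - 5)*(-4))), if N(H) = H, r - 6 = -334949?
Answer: I*sqrt(130551710)/20 ≈ 571.3*I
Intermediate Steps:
r = -334943 (r = 6 - 334949 = -334943)
sqrt(r + 342549/N((-5 - 5)*(-4))) = sqrt(-334943 + 342549/(((-5 - 5)*(-4)))) = sqrt(-334943 + 342549/((-10*(-4)))) = sqrt(-334943 + 342549/40) = sqrt(-13055171/40) = I*sqrt(130551710)/20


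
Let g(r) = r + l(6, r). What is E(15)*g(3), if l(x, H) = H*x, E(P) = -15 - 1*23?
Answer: -798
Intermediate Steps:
E(P) = -38 (E(P) = -15 - 23 = -38)
g(r) = 7*r (g(r) = r + r*6 = r + 6*r = 7*r)
E(15)*g(3) = -266*3 = -38*21 = -798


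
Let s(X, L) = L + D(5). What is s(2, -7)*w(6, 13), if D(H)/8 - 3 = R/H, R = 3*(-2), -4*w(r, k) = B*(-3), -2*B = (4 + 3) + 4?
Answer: -1221/40 ≈ -30.525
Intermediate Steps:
B = -11/2 (B = -((4 + 3) + 4)/2 = -(7 + 4)/2 = -½*11 = -11/2 ≈ -5.5000)
w(r, k) = -33/8 (w(r, k) = -(-11)*(-3)/8 = -¼*33/2 = -33/8)
R = -6
D(H) = 24 - 48/H (D(H) = 24 + 8*(-6/H) = 24 - 48/H)
s(X, L) = 72/5 + L (s(X, L) = L + (24 - 48/5) = L + 72/5 = 72/5 + L)
s(2, -7)*w(6, 13) = (72/5 - 7)*(-33/8) = (37/5)*(-33/8) = -1221/40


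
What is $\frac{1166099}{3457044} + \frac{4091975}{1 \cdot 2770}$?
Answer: $\frac{1414936771613}{957601188} \approx 1477.6$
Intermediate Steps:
$\frac{1166099}{3457044} + \frac{4091975}{1 \cdot 2770} = 1166099 \cdot \frac{1}{3457044} + \frac{4091975}{2770} = \frac{1166099}{3457044} + 4091975 \cdot \frac{1}{2770} = \frac{1166099}{3457044} + \frac{818395}{554} = \frac{1414936771613}{957601188}$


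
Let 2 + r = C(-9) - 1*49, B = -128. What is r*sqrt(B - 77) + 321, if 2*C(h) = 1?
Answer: 321 - 101*I*sqrt(205)/2 ≈ 321.0 - 723.05*I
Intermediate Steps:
C(h) = 1/2 (C(h) = (1/2)*1 = 1/2)
r = -101/2 (r = -2 + (1/2 - 1*49) = -2 + (1/2 - 49) = -2 - 97/2 = -101/2 ≈ -50.500)
r*sqrt(B - 77) + 321 = -101*sqrt(-128 - 77)/2 + 321 = -101*I*sqrt(205)/2 + 321 = 321 - 101*I*sqrt(205)/2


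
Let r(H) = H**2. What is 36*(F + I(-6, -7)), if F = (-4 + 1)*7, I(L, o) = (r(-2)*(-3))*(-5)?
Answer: 1404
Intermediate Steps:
I(L, o) = 60 (I(L, o) = ((-2)**2*(-3))*(-5) = (4*(-3))*(-5) = -12*(-5) = 60)
F = -21 (F = -3*7 = -21)
36*(F + I(-6, -7)) = 36*(-21 + 60) = 36*39 = 1404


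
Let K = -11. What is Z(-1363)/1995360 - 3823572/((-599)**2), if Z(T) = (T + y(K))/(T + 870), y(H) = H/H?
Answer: -626882500981933/58826170256080 ≈ -10.657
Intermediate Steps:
y(H) = 1
Z(T) = (1 + T)/(870 + T) (Z(T) = (T + 1)/(T + 870) = (1 + T)/(870 + T))
Z(-1363)/1995360 - 3823572/((-599)**2) = ((1 - 1363)/(870 - 1363))/1995360 - 3823572/((-599)**2) = (-1362/(-493))*(1/1995360) - 3823572/358801 = -1/493*(-1362)*(1/1995360) - 3823572*1/358801 = (1362/493)*(1/1995360) - 3823572/358801 = 227/163952080 - 3823572/358801 = -626882500981933/58826170256080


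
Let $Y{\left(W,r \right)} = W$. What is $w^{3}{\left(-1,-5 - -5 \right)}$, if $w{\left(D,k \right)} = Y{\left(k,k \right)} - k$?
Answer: $0$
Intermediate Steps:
$w{\left(D,k \right)} = 0$ ($w{\left(D,k \right)} = k - k = 0$)
$w^{3}{\left(-1,-5 - -5 \right)} = 0^{3} = 0$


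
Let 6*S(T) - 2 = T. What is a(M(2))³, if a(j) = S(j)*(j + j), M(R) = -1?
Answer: -1/27 ≈ -0.037037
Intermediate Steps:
S(T) = ⅓ + T/6
a(j) = 2*j*(⅓ + j/6) (a(j) = (⅓ + j/6)*(j + j) = (⅓ + j/6)*(2*j) = 2*j*(⅓ + j/6))
a(M(2))³ = ((⅓)*(-1)*(2 - 1))³ = ((⅓)*(-1)*1)³ = (-⅓)³ = -1/27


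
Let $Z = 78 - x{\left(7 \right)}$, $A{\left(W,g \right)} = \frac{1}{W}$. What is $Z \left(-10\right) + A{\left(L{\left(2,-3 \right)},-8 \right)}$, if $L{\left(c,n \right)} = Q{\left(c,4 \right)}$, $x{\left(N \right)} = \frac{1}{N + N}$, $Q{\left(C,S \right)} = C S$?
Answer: $- \frac{43633}{56} \approx -779.16$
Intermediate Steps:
$x{\left(N \right)} = \frac{1}{2 N}$
$L{\left(c,n \right)} = 4 c$ ($L{\left(c,n \right)} = c 4 = 4 c$)
$Z = \frac{1091}{14}$ ($Z = 78 - \frac{1}{2 \cdot 7} = 78 - \frac{1}{2} \cdot \frac{1}{7} = 78 - \frac{1}{14} = \frac{1091}{14} \approx 77.929$)
$Z \left(-10\right) + A{\left(L{\left(2,-3 \right)},-8 \right)} = \frac{1091}{14} \left(-10\right) + \frac{1}{4 \cdot 2} = - \frac{5455}{7} + \frac{1}{8} = - \frac{43633}{56}$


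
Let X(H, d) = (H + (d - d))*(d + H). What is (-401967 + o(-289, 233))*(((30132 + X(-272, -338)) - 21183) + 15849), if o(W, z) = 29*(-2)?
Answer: -76673403950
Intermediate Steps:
o(W, z) = -58
X(H, d) = H*(H + d) (X(H, d) = (H + 0)*(H + d) = H*(H + d))
(-401967 + o(-289, 233))*(((30132 + X(-272, -338)) - 21183) + 15849) = (-401967 - 58)*(((30132 - 272*(-272 - 338)) - 21183) + 15849) = -402025*(((30132 - 272*(-610)) - 21183) + 15849) = -402025*(((30132 + 165920) - 21183) + 15849) = -402025*((196052 - 21183) + 15849) = -402025*(174869 + 15849) = -402025*190718 = -76673403950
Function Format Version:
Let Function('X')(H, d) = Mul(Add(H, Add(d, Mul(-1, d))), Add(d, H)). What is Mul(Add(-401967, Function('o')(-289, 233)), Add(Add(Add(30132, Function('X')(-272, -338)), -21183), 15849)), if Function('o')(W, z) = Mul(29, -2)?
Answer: -76673403950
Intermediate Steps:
Function('o')(W, z) = -58
Function('X')(H, d) = Mul(H, Add(H, d)) (Function('X')(H, d) = Mul(Add(H, 0), Add(H, d)) = Mul(H, Add(H, d)))
Mul(Add(-401967, Function('o')(-289, 233)), Add(Add(Add(30132, Function('X')(-272, -338)), -21183), 15849)) = Mul(Add(-401967, -58), Add(Add(Add(30132, Mul(-272, Add(-272, -338))), -21183), 15849)) = Mul(-402025, Add(Add(Add(30132, Mul(-272, -610)), -21183), 15849)) = Mul(-402025, Add(Add(Add(30132, 165920), -21183), 15849)) = Mul(-402025, Add(Add(196052, -21183), 15849)) = Mul(-402025, Add(174869, 15849)) = Mul(-402025, 190718) = -76673403950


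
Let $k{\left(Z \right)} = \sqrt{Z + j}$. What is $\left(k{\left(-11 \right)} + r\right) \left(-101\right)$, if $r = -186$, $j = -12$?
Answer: $18786 - 101 i \sqrt{23} \approx 18786.0 - 484.38 i$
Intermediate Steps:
$k{\left(Z \right)} = \sqrt{-12 + Z}$ ($k{\left(Z \right)} = \sqrt{Z - 12} = \sqrt{-12 + Z}$)
$\left(k{\left(-11 \right)} + r\right) \left(-101\right) = \left(\sqrt{-12 - 11} - 186\right) \left(-101\right) = \left(\sqrt{-23} - 186\right) \left(-101\right) = \left(i \sqrt{23} - 186\right) \left(-101\right) = \left(-186 + i \sqrt{23}\right) \left(-101\right) = 18786 - 101 i \sqrt{23}$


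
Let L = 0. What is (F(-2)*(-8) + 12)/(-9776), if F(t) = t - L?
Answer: -7/2444 ≈ -0.0028642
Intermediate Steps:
F(t) = t (F(t) = t - 1*0 = t + 0 = t)
(F(-2)*(-8) + 12)/(-9776) = (-2*(-8) + 12)/(-9776) = (16 + 12)*(-1/9776) = 28*(-1/9776) = -7/2444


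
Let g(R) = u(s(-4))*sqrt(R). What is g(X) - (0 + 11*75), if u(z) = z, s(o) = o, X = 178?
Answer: -825 - 4*sqrt(178) ≈ -878.37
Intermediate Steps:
g(R) = -4*sqrt(R)
g(X) - (0 + 11*75) = -4*sqrt(178) - (0 + 11*75) = -4*sqrt(178) - (0 + 825) = -4*sqrt(178) - 1*825 = -4*sqrt(178) - 825 = -825 - 4*sqrt(178)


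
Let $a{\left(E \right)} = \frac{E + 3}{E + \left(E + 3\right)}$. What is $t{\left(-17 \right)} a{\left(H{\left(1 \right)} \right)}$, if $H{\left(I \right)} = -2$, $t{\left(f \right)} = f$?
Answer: $17$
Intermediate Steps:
$a{\left(E \right)} = \frac{3 + E}{3 + 2 E}$ ($a{\left(E \right)} = \frac{3 + E}{E + \left(3 + E\right)} = \frac{3 + E}{3 + 2 E}$)
$t{\left(-17 \right)} a{\left(H{\left(1 \right)} \right)} = - 17 \frac{3 - 2}{3 + 2 \left(-2\right)} = - 17 \frac{1}{3 - 4} \cdot 1 = - 17 \frac{1}{-1} \cdot 1 = - 17 \left(\left(-1\right) 1\right) = \left(-17\right) \left(-1\right) = 17$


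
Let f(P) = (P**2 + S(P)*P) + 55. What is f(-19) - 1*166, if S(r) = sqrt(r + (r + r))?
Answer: 250 - 19*I*sqrt(57) ≈ 250.0 - 143.45*I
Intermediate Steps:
S(r) = sqrt(3)*sqrt(r) (S(r) = sqrt(r + 2*r) = sqrt(3*r) = sqrt(3)*sqrt(r))
f(P) = 55 + P**2 + sqrt(3)*P**(3/2) (f(P) = (P**2 + (sqrt(3)*sqrt(P))*P) + 55 = (P**2 + sqrt(3)*P**(3/2)) + 55 = 55 + P**2 + sqrt(3)*P**(3/2))
f(-19) - 1*166 = (55 + (-19)**2 + sqrt(3)*(-19)**(3/2)) - 1*166 = (55 + 361 + sqrt(3)*(-19*I*sqrt(19))) - 166 = (55 + 361 - 19*I*sqrt(57)) - 166 = (416 - 19*I*sqrt(57)) - 166 = 250 - 19*I*sqrt(57)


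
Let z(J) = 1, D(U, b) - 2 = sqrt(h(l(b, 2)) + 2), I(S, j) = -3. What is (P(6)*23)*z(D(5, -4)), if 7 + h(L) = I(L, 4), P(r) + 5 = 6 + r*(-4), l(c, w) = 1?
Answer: -529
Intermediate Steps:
P(r) = 1 - 4*r (P(r) = -5 + (6 + r*(-4)) = -5 + (6 - 4*r) = 1 - 4*r)
h(L) = -10 (h(L) = -7 - 3 = -10)
D(U, b) = 2 + 2*I*sqrt(2) (D(U, b) = 2 + sqrt(-10 + 2) = 2 + sqrt(-8) = 2 + 2*I*sqrt(2))
(P(6)*23)*z(D(5, -4)) = ((1 - 4*6)*23)*1 = ((1 - 24)*23)*1 = -23*23*1 = -529*1 = -529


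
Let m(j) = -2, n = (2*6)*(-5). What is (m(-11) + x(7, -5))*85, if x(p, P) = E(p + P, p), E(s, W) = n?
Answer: -5270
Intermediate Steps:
n = -60 (n = 12*(-5) = -60)
E(s, W) = -60
x(p, P) = -60
(m(-11) + x(7, -5))*85 = (-2 - 60)*85 = -62*85 = -5270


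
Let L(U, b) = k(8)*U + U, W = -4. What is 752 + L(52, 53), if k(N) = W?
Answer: 596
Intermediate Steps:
k(N) = -4
L(U, b) = -3*U (L(U, b) = -4*U + U = -3*U)
752 + L(52, 53) = 752 - 3*52 = 752 - 156 = 596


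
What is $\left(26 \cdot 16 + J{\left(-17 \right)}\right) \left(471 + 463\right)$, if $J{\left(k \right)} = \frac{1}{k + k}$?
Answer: $\frac{6604781}{17} \approx 3.8852 \cdot 10^{5}$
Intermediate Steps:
$J{\left(k \right)} = \frac{1}{2 k}$
$\left(26 \cdot 16 + J{\left(-17 \right)}\right) \left(471 + 463\right) = \left(26 \cdot 16 + \frac{1}{2 \left(-17\right)}\right) \left(471 + 463\right) = \left(416 + \frac{1}{2} \left(- \frac{1}{17}\right)\right) 934 = \left(416 - \frac{1}{34}\right) 934 = \frac{14143}{34} \cdot 934 = \frac{6604781}{17}$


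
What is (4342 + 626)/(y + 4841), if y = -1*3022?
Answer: 4968/1819 ≈ 2.7312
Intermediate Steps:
y = -3022
(4342 + 626)/(y + 4841) = (4342 + 626)/(-3022 + 4841) = 4968/1819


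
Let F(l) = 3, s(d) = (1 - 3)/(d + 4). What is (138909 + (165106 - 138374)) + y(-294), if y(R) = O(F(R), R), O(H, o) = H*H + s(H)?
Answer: 1159548/7 ≈ 1.6565e+5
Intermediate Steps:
s(d) = -2/(4 + d)
O(H, o) = H**2 - 2/(4 + H) (O(H, o) = H*H - 2/(4 + H) = H**2 - 2/(4 + H))
y(R) = 61/7 (y(R) = (-2 + 3**2*(4 + 3))/(4 + 3) = (-2 + 9*7)/7 = (-2 + 63)/7 = (1/7)*61 = 61/7)
(138909 + (165106 - 138374)) + y(-294) = (138909 + (165106 - 138374)) + 61/7 = (138909 + 26732) + 61/7 = 165641 + 61/7 = 1159548/7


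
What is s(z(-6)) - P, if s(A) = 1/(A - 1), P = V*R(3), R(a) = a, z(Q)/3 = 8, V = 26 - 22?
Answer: -275/23 ≈ -11.957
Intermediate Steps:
V = 4
z(Q) = 24 (z(Q) = 3*8 = 24)
P = 12 (P = 4*3 = 12)
s(A) = 1/(-1 + A)
s(z(-6)) - P = 1/(-1 + 24) - 1*12 = 1/23 - 12 = -275/23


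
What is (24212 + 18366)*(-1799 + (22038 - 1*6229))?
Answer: 596517780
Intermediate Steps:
(24212 + 18366)*(-1799 + (22038 - 1*6229)) = 42578*(-1799 + (22038 - 6229)) = 42578*(-1799 + 15809) = 42578*14010 = 596517780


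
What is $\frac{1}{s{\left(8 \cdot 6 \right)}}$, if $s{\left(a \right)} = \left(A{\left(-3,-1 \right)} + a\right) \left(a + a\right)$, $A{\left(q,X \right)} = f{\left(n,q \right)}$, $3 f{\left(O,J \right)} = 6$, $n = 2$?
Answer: $\frac{1}{4800} \approx 0.00020833$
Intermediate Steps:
$f{\left(O,J \right)} = 2$ ($f{\left(O,J \right)} = \frac{1}{3} \cdot 6 = 2$)
$A{\left(q,X \right)} = 2$
$s{\left(a \right)} = 2 a \left(2 + a\right)$ ($s{\left(a \right)} = \left(2 + a\right) \left(a + a\right) = \left(2 + a\right) 2 a = 2 a \left(2 + a\right)$)
$\frac{1}{s{\left(8 \cdot 6 \right)}} = \frac{1}{2 \cdot 8 \cdot 6 \left(2 + 8 \cdot 6\right)} = \frac{1}{2 \cdot 48 \left(2 + 48\right)} = \frac{1}{2 \cdot 48 \cdot 50} = \frac{1}{4800}$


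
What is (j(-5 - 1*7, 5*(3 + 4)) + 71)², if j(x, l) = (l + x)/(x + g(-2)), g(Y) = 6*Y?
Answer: 2825761/576 ≈ 4905.8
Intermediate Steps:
j(x, l) = (l + x)/(-12 + x) (j(x, l) = (l + x)/(x + 6*(-2)) = (l + x)/(x - 12) = (l + x)/(-12 + x))
(j(-5 - 1*7, 5*(3 + 4)) + 71)² = ((5*(3 + 4) + (-5 - 1*7))/(-12 + (-5 - 1*7)) + 71)² = ((5*7 + (-5 - 7))/(-12 + (-5 - 7)) + 71)² = ((35 - 12)/(-12 - 12) + 71)² = (23/(-24) + 71)² = (-1/24*23 + 71)² = (-23/24 + 71)² = (1681/24)² = 2825761/576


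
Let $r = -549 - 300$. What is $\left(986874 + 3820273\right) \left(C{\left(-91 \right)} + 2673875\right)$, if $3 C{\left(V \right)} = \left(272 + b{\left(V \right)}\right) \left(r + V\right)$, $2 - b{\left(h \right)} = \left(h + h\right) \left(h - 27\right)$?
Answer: $\frac{134366993406235}{3} \approx 4.4789 \cdot 10^{13}$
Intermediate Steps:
$b{\left(h \right)} = 2 - 2 h \left(-27 + h\right)$ ($b{\left(h \right)} = 2 - \left(h + h\right) \left(h - 27\right) = 2 - 2 h \left(-27 + h\right)$)
$r = -849$ ($r = -549 - 300 = -849$)
$C{\left(V \right)} = \frac{\left(-849 + V\right) \left(274 - 2 V^{2} + 54 V\right)}{3}$ ($C{\left(V \right)} = \frac{\left(272 + \left(2 - 2 V^{2} + 54 V\right)\right) \left(-849 + V\right)}{3} = \frac{\left(274 - 2 V^{2} + 54 V\right) \left(-849 + V\right)}{3} = \frac{\left(-849 + V\right) \left(274 - 2 V^{2} + 54 V\right)}{3}$)
$\left(986874 + 3820273\right) \left(C{\left(-91 \right)} + 2673875\right) = \left(986874 + 3820273\right) \left(\left(-77542 + 584 \left(-91\right)^{2} - - \frac{4147052}{3} - \frac{2 \left(-91\right)^{3}}{3}\right) + 2673875\right) = 4807147 \left(\left(-77542 + 584 \cdot 8281 + \frac{4147052}{3} - - \frac{1507142}{3}\right) + 2673875\right) = 4807147 \left(\left(-77542 + 4836104 + \frac{4147052}{3} + \frac{1507142}{3}\right) + 2673875\right) = 4807147 \left(\frac{19929880}{3} + 2673875\right) = 4807147 \cdot \frac{27951505}{3} = \frac{134366993406235}{3}$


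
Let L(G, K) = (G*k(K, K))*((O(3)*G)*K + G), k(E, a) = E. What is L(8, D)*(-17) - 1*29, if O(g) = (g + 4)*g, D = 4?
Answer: -369949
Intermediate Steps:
O(g) = g*(4 + g) (O(g) = (4 + g)*g = g*(4 + g))
L(G, K) = G*K*(G + 21*G*K) (L(G, K) = (G*K)*(((3*(4 + 3))*G)*K + G) = (G*K)*(((3*7)*G)*K + G) = (G*K)*((21*G)*K + G) = (G*K)*(21*G*K + G) = (G*K)*(G + 21*G*K) = G*K*(G + 21*G*K))
L(8, D)*(-17) - 1*29 = (4*8²*(1 + 21*4))*(-17) - 1*29 = (4*64*(1 + 84))*(-17) - 29 = (4*64*85)*(-17) - 29 = 21760*(-17) - 29 = -369920 - 29 = -369949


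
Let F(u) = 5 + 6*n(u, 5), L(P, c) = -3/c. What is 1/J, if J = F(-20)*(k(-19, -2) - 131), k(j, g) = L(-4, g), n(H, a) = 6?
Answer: -2/10619 ≈ -0.00018834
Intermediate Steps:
F(u) = 41 (F(u) = 5 + 6*6 = 5 + 36 = 41)
k(j, g) = -3/g
J = -10619/2 (J = 41*(-3/(-2) - 131) = 41*(-3*(-½) - 131) = 41*(3/2 - 131) = 41*(-259/2) = -10619/2 ≈ -5309.5)
1/J = 1/(-10619/2) = -2/10619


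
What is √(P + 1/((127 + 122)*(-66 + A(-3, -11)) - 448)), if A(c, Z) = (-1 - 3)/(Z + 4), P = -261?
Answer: I*√3583709261770/117178 ≈ 16.155*I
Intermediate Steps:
A(c, Z) = -4/(4 + Z)
√(P + 1/((127 + 122)*(-66 + A(-3, -11)) - 448)) = √(-261 + 1/((127 + 122)*(-66 - 4/(4 - 11)) - 448)) = √(-261 + 1/(249*(-66 - 4/(-7)) - 448)) = √(-261 + 1/(249*(-66 - 4*(-⅐)) - 448)) = √(-261 + 1/(249*(-66 + 4/7) - 448)) = √(-261 + 1/(249*(-458/7) - 448)) = √(-261 + 1/(-114042/7 - 448)) = √(-261 + 1/(-117178/7)) = √(-261 - 7/117178) = √(-30583465/117178) = I*√3583709261770/117178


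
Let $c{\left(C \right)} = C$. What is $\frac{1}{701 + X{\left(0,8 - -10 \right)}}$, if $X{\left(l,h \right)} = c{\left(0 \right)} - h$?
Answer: $\frac{1}{683} \approx 0.0014641$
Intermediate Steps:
$X{\left(l,h \right)} = - h$ ($X{\left(l,h \right)} = 0 - h = - h$)
$\frac{1}{701 + X{\left(0,8 - -10 \right)}} = \frac{1}{701 - \left(8 - -10\right)} = \frac{1}{701 - \left(8 + 10\right)} = \frac{1}{701 - 18} = \frac{1}{683}$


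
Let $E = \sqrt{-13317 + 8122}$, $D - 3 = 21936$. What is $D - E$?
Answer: $21939 - i \sqrt{5195} \approx 21939.0 - 72.076 i$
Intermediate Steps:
$D = 21939$ ($D = 3 + 21936 = 21939$)
$E = i \sqrt{5195}$ ($E = \sqrt{-5195} = i \sqrt{5195} \approx 72.076 i$)
$D - E = 21939 - i \sqrt{5195}$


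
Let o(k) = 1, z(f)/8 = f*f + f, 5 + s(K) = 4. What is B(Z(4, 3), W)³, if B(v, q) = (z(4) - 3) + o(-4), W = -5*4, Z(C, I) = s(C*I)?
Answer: 3944312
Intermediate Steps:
s(K) = -1 (s(K) = -5 + 4 = -1)
z(f) = 8*f + 8*f² (z(f) = 8*(f*f + f) = 8*(f² + f) = 8*(f + f²) = 8*f + 8*f²)
Z(C, I) = -1
W = -20
B(v, q) = 158 (B(v, q) = (8*4*(1 + 4) - 3) + 1 = (8*4*5 - 3) + 1 = (160 - 3) + 1 = 157 + 1 = 158)
B(Z(4, 3), W)³ = 158³ = 3944312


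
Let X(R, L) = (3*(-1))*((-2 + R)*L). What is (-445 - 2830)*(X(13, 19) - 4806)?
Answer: 17793075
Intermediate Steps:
X(R, L) = -3*L*(-2 + R)
(-445 - 2830)*(X(13, 19) - 4806) = (-445 - 2830)*(3*19*(2 - 1*13) - 4806) = -3275*(3*19*(2 - 13) - 4806) = -3275*(3*19*(-11) - 4806) = -3275*(-627 - 4806) = -3275*(-5433) = 17793075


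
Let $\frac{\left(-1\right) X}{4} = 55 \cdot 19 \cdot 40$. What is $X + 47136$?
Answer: $-120064$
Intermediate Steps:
$X = -167200$ ($X = - 4 \cdot 55 \cdot 19 \cdot 40 = - 4 \cdot 1045 \cdot 40 = \left(-4\right) 41800 = -167200$)
$X + 47136 = -167200 + 47136 = -120064$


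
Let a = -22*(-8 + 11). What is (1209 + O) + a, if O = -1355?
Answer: -212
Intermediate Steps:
a = -66 (a = -22*3 = -66)
(1209 + O) + a = (1209 - 1355) - 66 = -146 - 66 = -212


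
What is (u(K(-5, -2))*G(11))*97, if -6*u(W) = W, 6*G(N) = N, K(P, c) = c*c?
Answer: -1067/9 ≈ -118.56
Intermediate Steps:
K(P, c) = c²
G(N) = N/6
u(W) = -W/6
(u(K(-5, -2))*G(11))*97 = ((-⅙*(-2)²)*((⅙)*11))*97 = (-⅙*4*(11/6))*97 = -⅔*11/6*97 = -11/9*97 = -1067/9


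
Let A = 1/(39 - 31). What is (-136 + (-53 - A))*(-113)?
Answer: 170969/8 ≈ 21371.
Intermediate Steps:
A = ⅛ (A = 1/8 = ⅛ ≈ 0.12500)
(-136 + (-53 - A))*(-113) = (-136 + (-53 - 1*⅛))*(-113) = (-136 + (-53 - ⅛))*(-113) = (-136 - 425/8)*(-113) = -1513/8*(-113) = 170969/8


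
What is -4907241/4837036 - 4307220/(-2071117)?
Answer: 10670707941723/10018067489212 ≈ 1.0651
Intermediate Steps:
-4907241/4837036 - 4307220/(-2071117) = -4907241*1/4837036 - 4307220*(-1/2071117) = -4907241/4837036 + 4307220/2071117 = 10670707941723/10018067489212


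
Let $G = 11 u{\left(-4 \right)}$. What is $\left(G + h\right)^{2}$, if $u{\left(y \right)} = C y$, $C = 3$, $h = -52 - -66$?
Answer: $13924$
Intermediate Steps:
$h = 14$ ($h = -52 + 66 = 14$)
$u{\left(y \right)} = 3 y$
$G = -132$ ($G = 11 \cdot 3 \left(-4\right) = 11 \left(-12\right) = -132$)
$\left(G + h\right)^{2} = \left(-132 + 14\right)^{2} = \left(-118\right)^{2} = 13924$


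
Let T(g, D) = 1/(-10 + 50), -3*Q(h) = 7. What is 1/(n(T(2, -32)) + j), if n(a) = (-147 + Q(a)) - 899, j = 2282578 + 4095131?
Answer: 3/19129982 ≈ 1.5682e-7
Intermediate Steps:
Q(h) = -7/3 (Q(h) = -⅓*7 = -7/3)
T(g, D) = 1/40
j = 6377709
n(a) = -3145/3 (n(a) = (-147 - 7/3) - 899 = -448/3 - 899 = -3145/3)
1/(n(T(2, -32)) + j) = 1/(-3145/3 + 6377709) = 1/(19129982/3) = 3/19129982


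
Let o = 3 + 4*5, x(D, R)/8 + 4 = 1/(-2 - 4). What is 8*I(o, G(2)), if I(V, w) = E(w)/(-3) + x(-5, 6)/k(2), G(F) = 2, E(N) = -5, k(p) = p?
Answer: -120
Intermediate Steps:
x(D, R) = -100/3 (x(D, R) = -32 + 8/(-2 - 4) = -32 + 8/(-6) = -32 + 8*(-⅙) = -32 - 4/3 = -100/3)
o = 23 (o = 3 + 20 = 23)
I(V, w) = -15 (I(V, w) = -5/(-3) - 100/3/2 = -5*(-⅓) - 100/3*½ = 5/3 - 50/3 = -15)
8*I(o, G(2)) = 8*(-15) = -120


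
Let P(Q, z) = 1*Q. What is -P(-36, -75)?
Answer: 36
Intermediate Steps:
P(Q, z) = Q
-P(-36, -75) = -1*(-36) = 36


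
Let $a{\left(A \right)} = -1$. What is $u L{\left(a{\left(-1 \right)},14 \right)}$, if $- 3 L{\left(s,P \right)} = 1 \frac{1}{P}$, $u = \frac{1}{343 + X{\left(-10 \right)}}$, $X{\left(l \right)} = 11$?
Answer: $- \frac{1}{14868} \approx -6.7258 \cdot 10^{-5}$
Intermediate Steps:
$u = \frac{1}{354}$ ($u = \frac{1}{343 + 11} = \frac{1}{354} \approx 0.0028249$)
$L{\left(s,P \right)} = - \frac{1}{3 P}$ ($L{\left(s,P \right)} = - \frac{1 \frac{1}{P}}{3} = - \frac{1}{3 P}$)
$u L{\left(a{\left(-1 \right)},14 \right)} = \frac{\left(- \frac{1}{3}\right) \frac{1}{14}}{354} = \frac{1}{354} \left(- \frac{1}{42}\right) = - \frac{1}{14868}$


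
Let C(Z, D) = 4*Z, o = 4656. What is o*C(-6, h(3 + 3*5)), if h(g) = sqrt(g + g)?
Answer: -111744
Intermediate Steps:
h(g) = sqrt(2)*sqrt(g) (h(g) = sqrt(2*g) = sqrt(2)*sqrt(g))
o*C(-6, h(3 + 3*5)) = 4656*(4*(-6)) = 4656*(-24) = -111744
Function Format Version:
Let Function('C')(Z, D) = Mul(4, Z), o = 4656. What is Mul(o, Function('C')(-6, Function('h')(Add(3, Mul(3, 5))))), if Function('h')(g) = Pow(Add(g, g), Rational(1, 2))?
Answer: -111744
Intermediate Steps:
Function('h')(g) = Mul(Pow(2, Rational(1, 2)), Pow(g, Rational(1, 2))) (Function('h')(g) = Pow(Mul(2, g), Rational(1, 2)) = Mul(Pow(2, Rational(1, 2)), Pow(g, Rational(1, 2))))
Mul(o, Function('C')(-6, Function('h')(Add(3, Mul(3, 5))))) = Mul(4656, Mul(4, -6)) = Mul(4656, -24) = -111744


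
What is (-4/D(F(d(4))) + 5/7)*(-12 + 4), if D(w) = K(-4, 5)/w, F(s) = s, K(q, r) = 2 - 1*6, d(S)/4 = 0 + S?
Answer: -936/7 ≈ -133.71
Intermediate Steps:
d(S) = 4*S (d(S) = 4*(0 + S) = 4*S)
K(q, r) = -4 (K(q, r) = 2 - 6 = -4)
D(w) = -4/w
(-4/D(F(d(4))) + 5/7)*(-12 + 4) = (-4/((-4/(4*4))) + 5/7)*(-12 + 4) = (-4/((-4/16)) + 5*(1/7))*(-8) = (-4/((-4*1/16)) + 5/7)*(-8) = (-4/(-1/4) + 5/7)*(-8) = (-4*(-4) + 5/7)*(-8) = (16 + 5/7)*(-8) = (117/7)*(-8) = -936/7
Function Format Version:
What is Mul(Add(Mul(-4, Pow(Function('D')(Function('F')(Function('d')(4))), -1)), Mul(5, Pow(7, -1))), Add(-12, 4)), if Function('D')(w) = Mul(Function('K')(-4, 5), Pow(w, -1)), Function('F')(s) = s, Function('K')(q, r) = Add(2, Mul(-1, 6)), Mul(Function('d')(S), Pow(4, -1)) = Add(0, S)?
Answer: Rational(-936, 7) ≈ -133.71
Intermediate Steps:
Function('d')(S) = Mul(4, S) (Function('d')(S) = Mul(4, Add(0, S)) = Mul(4, S))
Function('K')(q, r) = -4 (Function('K')(q, r) = Add(2, -6) = -4)
Function('D')(w) = Mul(-4, Pow(w, -1))
Mul(Add(Mul(-4, Pow(Function('D')(Function('F')(Function('d')(4))), -1)), Mul(5, Pow(7, -1))), Add(-12, 4)) = Mul(Add(Mul(-4, Pow(Mul(-4, Pow(Mul(4, 4), -1)), -1)), Mul(5, Pow(7, -1))), Add(-12, 4)) = Mul(Add(Mul(-4, Pow(Mul(-4, Pow(16, -1)), -1)), Mul(5, Rational(1, 7))), -8) = Mul(Add(Mul(-4, Pow(Mul(-4, Rational(1, 16)), -1)), Rational(5, 7)), -8) = Mul(Add(Mul(-4, Pow(Rational(-1, 4), -1)), Rational(5, 7)), -8) = Mul(Add(Mul(-4, -4), Rational(5, 7)), -8) = Mul(Add(16, Rational(5, 7)), -8) = Mul(Rational(117, 7), -8) = Rational(-936, 7)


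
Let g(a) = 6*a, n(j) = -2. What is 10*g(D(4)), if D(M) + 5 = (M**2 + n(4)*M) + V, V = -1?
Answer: 120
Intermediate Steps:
D(M) = -6 + M**2 - 2*M (D(M) = -5 + ((M**2 - 2*M) - 1) = -5 + (-1 + M**2 - 2*M) = -6 + M**2 - 2*M)
10*g(D(4)) = 10*(6*(-6 + 4**2 - 2*4)) = 10*(6*(-6 + 16 - 8)) = 10*(6*2) = 10*12 = 120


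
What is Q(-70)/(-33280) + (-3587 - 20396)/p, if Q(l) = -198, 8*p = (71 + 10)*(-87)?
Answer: 110114297/4043520 ≈ 27.232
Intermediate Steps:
p = -7047/8 (p = ((71 + 10)*(-87))/8 = (81*(-87))/8 = (⅛)*(-7047) = -7047/8 ≈ -880.88)
Q(-70)/(-33280) + (-3587 - 20396)/p = -198/(-33280) + (-3587 - 20396)/(-7047/8) = -198*(-1/33280) - 23983*(-8/7047) = 99/16640 + 6616/243 = 110114297/4043520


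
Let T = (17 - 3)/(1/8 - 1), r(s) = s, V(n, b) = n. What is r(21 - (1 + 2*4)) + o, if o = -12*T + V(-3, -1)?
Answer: 201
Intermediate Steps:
T = -16 (T = 14/(⅛ - 1) = 14/(-7/8) = 14*(-8/7) = -16)
o = 189 (o = -12*(-16) - 3 = 192 - 3 = 189)
r(21 - (1 + 2*4)) + o = (21 - (1 + 2*4)) + 189 = (21 - (1 + 8)) + 189 = (21 - 1*9) + 189 = (21 - 9) + 189 = 12 + 189 = 201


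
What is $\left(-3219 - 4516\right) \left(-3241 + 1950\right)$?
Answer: $9985885$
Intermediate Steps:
$\left(-3219 - 4516\right) \left(-3241 + 1950\right) = \left(-7735\right) \left(-1291\right) = 9985885$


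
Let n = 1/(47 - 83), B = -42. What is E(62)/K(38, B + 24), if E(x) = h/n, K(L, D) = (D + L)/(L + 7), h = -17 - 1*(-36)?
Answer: -1539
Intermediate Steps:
h = 19 (h = -17 + 36 = 19)
n = -1/36 (n = 1/(-36) = -1/36 ≈ -0.027778)
K(L, D) = (D + L)/(7 + L)
E(x) = -684 (E(x) = 19/(-1/36) = 19*(-36) = -684)
E(62)/K(38, B + 24) = -684*(7 + 38)/((-42 + 24) + 38) = -684*45/(-18 + 38) = -684/((1/45)*20) = -684/4/9 = -684*9/4 = -1539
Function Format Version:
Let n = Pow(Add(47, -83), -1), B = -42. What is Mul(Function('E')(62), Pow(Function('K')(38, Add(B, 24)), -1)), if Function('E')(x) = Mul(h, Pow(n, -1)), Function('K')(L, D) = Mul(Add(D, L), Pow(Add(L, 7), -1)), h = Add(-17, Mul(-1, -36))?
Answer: -1539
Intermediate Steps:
h = 19 (h = Add(-17, 36) = 19)
n = Rational(-1, 36) (n = Pow(-36, -1) = Rational(-1, 36) ≈ -0.027778)
Function('K')(L, D) = Mul(Pow(Add(7, L), -1), Add(D, L)) (Function('K')(L, D) = Mul(Add(D, L), Pow(Add(7, L), -1)) = Mul(Pow(Add(7, L), -1), Add(D, L)))
Function('E')(x) = -684 (Function('E')(x) = Mul(19, Pow(Rational(-1, 36), -1)) = Mul(19, -36) = -684)
Mul(Function('E')(62), Pow(Function('K')(38, Add(B, 24)), -1)) = Mul(-684, Pow(Mul(Pow(Add(7, 38), -1), Add(Add(-42, 24), 38)), -1)) = Mul(-684, Pow(Mul(Pow(45, -1), Add(-18, 38)), -1)) = Mul(-684, Pow(Mul(Rational(1, 45), 20), -1)) = Mul(-684, Pow(Rational(4, 9), -1)) = Mul(-684, Rational(9, 4)) = -1539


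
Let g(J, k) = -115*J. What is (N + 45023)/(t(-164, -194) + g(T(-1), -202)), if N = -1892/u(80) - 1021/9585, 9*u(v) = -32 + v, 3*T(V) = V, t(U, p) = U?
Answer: -1712576621/4818060 ≈ -355.45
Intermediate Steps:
T(V) = V/3
u(v) = -32/9 + v/9 (u(v) = (-32 + v)/9 = -32/9 + v/9)
N = -13605199/38340 (N = -1892/(-32/9 + (⅑)*80) - 1021/9585 = -1892/(-32/9 + 80/9) - 1021*1/9585 = -1892/16/3 - 1021/9585 = -1892*3/16 - 1021/9585 = -1419/4 - 1021/9585 = -13605199/38340 ≈ -354.86)
(N + 45023)/(t(-164, -194) + g(T(-1), -202)) = (-13605199/38340 + 45023)/(-164 - 115*(-1)/3) = 1712576621/(38340*(-164 - 115*(-⅓))) = 1712576621/(38340*(-164 + 115/3)) = 1712576621/(38340*(-377/3)) = (1712576621/38340)*(-3/377) = -1712576621/4818060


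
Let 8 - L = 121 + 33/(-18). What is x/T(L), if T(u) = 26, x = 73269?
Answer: 73269/26 ≈ 2818.0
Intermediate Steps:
L = -667/6 (L = 8 - (121 + 33/(-18)) = 8 - (121 + 33*(-1/18)) = 8 - (121 - 11/6) = 8 - 1*715/6 = 8 - 715/6 = -667/6 ≈ -111.17)
x/T(L) = 73269/26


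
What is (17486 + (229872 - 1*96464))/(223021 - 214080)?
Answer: 150894/8941 ≈ 16.877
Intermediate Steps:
(17486 + (229872 - 1*96464))/(223021 - 214080) = (17486 + (229872 - 96464))/8941 = (17486 + 133408)*(1/8941) = 150894*(1/8941) = 150894/8941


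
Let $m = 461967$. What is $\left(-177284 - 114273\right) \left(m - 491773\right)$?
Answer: $8690147942$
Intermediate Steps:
$\left(-177284 - 114273\right) \left(m - 491773\right) = \left(-177284 - 114273\right) \left(461967 - 491773\right) = \left(-291557\right) \left(-29806\right) = 8690147942$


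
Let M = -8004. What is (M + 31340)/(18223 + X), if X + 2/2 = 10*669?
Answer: 2917/3114 ≈ 0.93674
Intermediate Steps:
X = 6689 (X = -1 + 10*669 = -1 + 6690 = 6689)
(M + 31340)/(18223 + X) = (-8004 + 31340)/(18223 + 6689) = 23336/24912 = 23336*(1/24912) = 2917/3114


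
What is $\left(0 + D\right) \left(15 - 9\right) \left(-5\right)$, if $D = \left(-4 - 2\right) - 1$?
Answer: $210$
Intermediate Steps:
$D = -7$ ($D = -6 - 1 = -7$)
$\left(0 + D\right) \left(15 - 9\right) \left(-5\right) = \left(0 - 7\right) \left(15 - 9\right) \left(-5\right) = \left(-7\right) 6 \left(-5\right) = \left(-42\right) \left(-5\right) = 210$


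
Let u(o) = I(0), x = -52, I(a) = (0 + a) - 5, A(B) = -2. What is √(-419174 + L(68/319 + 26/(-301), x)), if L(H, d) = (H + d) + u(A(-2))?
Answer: I*√3865161233095085/96019 ≈ 647.48*I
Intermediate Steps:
I(a) = -5 + a (I(a) = a - 5 = -5 + a)
u(o) = -5 (u(o) = -5 + 0 = -5)
L(H, d) = -5 + H + d (L(H, d) = (H + d) - 5 = -5 + H + d)
√(-419174 + L(68/319 + 26/(-301), x)) = √(-419174 + (-5 + (68/319 + 26/(-301)) - 52)) = √(-419174 + (-5 + (68*(1/319) + 26*(-1/301)) - 52)) = √(-419174 + (-5 + (68/319 - 26/301) - 52)) = √(-419174 + (-5 + 12174/96019 - 52)) = √(-419174 - 5460909/96019) = √(-40254129215/96019) = I*√3865161233095085/96019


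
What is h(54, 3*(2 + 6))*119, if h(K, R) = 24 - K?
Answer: -3570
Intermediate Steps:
h(54, 3*(2 + 6))*119 = (24 - 1*54)*119 = (24 - 54)*119 = -30*119 = -3570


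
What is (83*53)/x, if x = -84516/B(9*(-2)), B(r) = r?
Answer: 13197/14086 ≈ 0.93689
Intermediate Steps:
x = 14086/3 (x = -84516/(9*(-2)) = -84516/(-18) = -84516*(-1/18) = 14086/3 ≈ 4695.3)
(83*53)/x = (83*53)/(14086/3) = 4399*(3/14086) = 13197/14086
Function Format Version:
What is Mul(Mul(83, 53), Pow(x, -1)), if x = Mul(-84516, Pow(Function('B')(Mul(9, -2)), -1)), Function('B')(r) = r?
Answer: Rational(13197, 14086) ≈ 0.93689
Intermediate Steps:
x = Rational(14086, 3) (x = Mul(-84516, Pow(Mul(9, -2), -1)) = Mul(-84516, Pow(-18, -1)) = Mul(-84516, Rational(-1, 18)) = Rational(14086, 3) ≈ 4695.3)
Mul(Mul(83, 53), Pow(x, -1)) = Mul(Mul(83, 53), Pow(Rational(14086, 3), -1)) = Mul(4399, Rational(3, 14086)) = Rational(13197, 14086)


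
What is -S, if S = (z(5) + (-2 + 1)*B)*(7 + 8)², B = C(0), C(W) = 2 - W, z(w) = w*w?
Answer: -5175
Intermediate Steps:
z(w) = w²
B = 2 (B = 2 - 1*0 = 2 + 0 = 2)
S = 5175 (S = (5² + (-2 + 1)*2)*(7 + 8)² = (25 - 1*2)*15² = (25 - 2)*225 = 23*225 = 5175)
-S = -1*5175 = -5175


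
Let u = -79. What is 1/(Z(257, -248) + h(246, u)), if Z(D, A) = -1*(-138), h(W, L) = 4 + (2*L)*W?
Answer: -1/38726 ≈ -2.5822e-5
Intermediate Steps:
h(W, L) = 4 + 2*L*W
Z(D, A) = 138
1/(Z(257, -248) + h(246, u)) = 1/(138 + (4 + 2*(-79)*246)) = 1/(138 + (4 - 38868)) = 1/(138 - 38864) = 1/(-38726) = -1/38726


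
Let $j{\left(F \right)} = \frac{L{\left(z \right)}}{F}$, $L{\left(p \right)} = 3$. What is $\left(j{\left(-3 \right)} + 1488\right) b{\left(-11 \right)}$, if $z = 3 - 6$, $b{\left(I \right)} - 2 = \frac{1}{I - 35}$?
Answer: $\frac{135317}{46} \approx 2941.7$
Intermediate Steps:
$b{\left(I \right)} = 2 + \frac{1}{-35 + I}$ ($b{\left(I \right)} = 2 + \frac{1}{I - 35} = 2 + \frac{1}{-35 + I}$)
$z = -3$ ($z = 3 - 6 = -3$)
$j{\left(F \right)} = \frac{3}{F}$
$\left(j{\left(-3 \right)} + 1488\right) b{\left(-11 \right)} = \left(\frac{3}{-3} + 1488\right) \frac{-69 + 2 \left(-11\right)}{-35 - 11} = \left(3 \left(- \frac{1}{3}\right) + 1488\right) \frac{-69 - 22}{-46} = \left(-1 + 1488\right) \left(\left(- \frac{1}{46}\right) \left(-91\right)\right) = 1487 \cdot \frac{91}{46} = \frac{135317}{46}$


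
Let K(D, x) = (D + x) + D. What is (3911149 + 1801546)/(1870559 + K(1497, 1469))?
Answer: 5712695/1875022 ≈ 3.0467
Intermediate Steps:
K(D, x) = x + 2*D
(3911149 + 1801546)/(1870559 + K(1497, 1469)) = (3911149 + 1801546)/(1870559 + (1469 + 2*1497)) = 5712695/(1870559 + (1469 + 2994)) = 5712695/(1870559 + 4463) = 5712695/1875022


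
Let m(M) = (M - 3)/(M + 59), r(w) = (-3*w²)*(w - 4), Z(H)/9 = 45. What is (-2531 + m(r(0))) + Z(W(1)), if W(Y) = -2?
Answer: -125437/59 ≈ -2126.1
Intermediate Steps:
Z(H) = 405 (Z(H) = 9*45 = 405)
r(w) = -3*w²*(-4 + w) (r(w) = (-3*w²)*(-4 + w) = -3*w²*(-4 + w))
m(M) = (-3 + M)/(59 + M)
(-2531 + m(r(0))) + Z(W(1)) = (-2531 + (-3 + 3*0²*(4 - 1*0))/(59 + 3*0²*(4 - 1*0))) + 405 = (-2531 + (-3 + 3*0*(4 + 0))/(59 + 3*0*(4 + 0))) + 405 = (-2531 + (-3 + 3*0*4)/(59 + 3*0*4)) + 405 = (-2531 + (-3 + 0)/(59 + 0)) + 405 = (-2531 - 3/59) + 405 = -149332/59 + 405 = -125437/59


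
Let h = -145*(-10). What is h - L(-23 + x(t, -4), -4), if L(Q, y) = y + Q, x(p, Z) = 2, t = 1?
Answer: 1475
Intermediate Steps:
L(Q, y) = Q + y
h = 1450
h - L(-23 + x(t, -4), -4) = 1450 - ((-23 + 2) - 4) = 1450 - (-21 - 4) = 1450 - 1*(-25) = 1450 + 25 = 1475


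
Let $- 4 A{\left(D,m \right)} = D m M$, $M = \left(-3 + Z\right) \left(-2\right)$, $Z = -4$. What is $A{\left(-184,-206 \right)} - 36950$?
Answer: $-169614$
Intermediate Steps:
$M = 14$ ($M = \left(-3 - 4\right) \left(-2\right) = \left(-7\right) \left(-2\right) = 14$)
$A{\left(D,m \right)} = - \frac{7 D m}{2}$ ($A{\left(D,m \right)} = - \frac{D m 14}{4} = - \frac{14 D m}{4} = - \frac{7 D m}{2}$)
$A{\left(-184,-206 \right)} - 36950 = \left(- \frac{7}{2}\right) \left(-184\right) \left(-206\right) - 36950 = -132664 - 36950 = -169614$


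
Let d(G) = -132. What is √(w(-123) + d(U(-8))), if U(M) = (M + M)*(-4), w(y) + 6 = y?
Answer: 3*I*√29 ≈ 16.155*I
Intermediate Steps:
w(y) = -6 + y
U(M) = -8*M (U(M) = (2*M)*(-4) = -8*M)
√(w(-123) + d(U(-8))) = √((-6 - 123) - 132) = √(-129 - 132) = √(-261) = 3*I*√29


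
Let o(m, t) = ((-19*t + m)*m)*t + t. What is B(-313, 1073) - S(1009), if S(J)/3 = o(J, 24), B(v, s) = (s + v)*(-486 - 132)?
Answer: -40644096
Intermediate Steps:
B(v, s) = -618*s - 618*v (B(v, s) = (s + v)*(-618) = -618*s - 618*v)
o(m, t) = t + m*t*(m - 19*t) (o(m, t) = ((m - 19*t)*m)*t + t = (m*(m - 19*t))*t + t = m*t*(m - 19*t) + t = t + m*t*(m - 19*t))
S(J) = 72 - 32832*J + 72*J² (S(J) = 3*(24*(1 + J² - 19*J*24)) = 3*(24*(1 + J² - 456*J)) = 3*(24 - 10944*J + 24*J²) = 72 - 32832*J + 72*J²)
B(-313, 1073) - S(1009) = (-618*1073 - 618*(-313)) - (72 - 32832*1009 + 72*1009²) = (-663114 + 193434) - (72 - 33127488 + 72*1018081) = -469680 - (72 - 33127488 + 73301832) = -469680 - 1*40174416 = -469680 - 40174416 = -40644096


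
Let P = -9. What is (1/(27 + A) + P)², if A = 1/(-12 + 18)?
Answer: 2134521/26569 ≈ 80.339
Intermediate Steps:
A = ⅙ (A = 1/6 = ⅙ ≈ 0.16667)
(1/(27 + A) + P)² = (1/(27 + ⅙) - 9)² = (1/(163/6) - 9)² = (6/163 - 9)² = (-1461/163)² = 2134521/26569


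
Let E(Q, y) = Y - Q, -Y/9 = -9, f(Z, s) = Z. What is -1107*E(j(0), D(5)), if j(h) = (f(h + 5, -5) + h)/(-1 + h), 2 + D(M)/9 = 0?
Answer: -95202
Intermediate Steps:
D(M) = -18 (D(M) = -18 + 9*0 = -18 + 0 = -18)
Y = 81 (Y = -9*(-9) = 81)
j(h) = (5 + 2*h)/(-1 + h) (j(h) = ((h + 5) + h)/(-1 + h) = ((5 + h) + h)/(-1 + h) = (5 + 2*h)/(-1 + h))
E(Q, y) = 81 - Q
-1107*E(j(0), D(5)) = -1107*(81 - (5 + 2*0)/(-1 + 0)) = -1107*(81 - (5 + 0)/(-1)) = -1107*(81 - (-1)*5) = -1107*(81 - 1*(-5)) = -1107*(81 + 5) = -1107*86 = -95202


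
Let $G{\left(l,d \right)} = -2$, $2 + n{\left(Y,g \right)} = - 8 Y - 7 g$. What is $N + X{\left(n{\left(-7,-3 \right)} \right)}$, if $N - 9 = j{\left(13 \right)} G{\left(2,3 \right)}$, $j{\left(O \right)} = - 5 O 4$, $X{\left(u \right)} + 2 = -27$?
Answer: $500$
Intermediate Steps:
$n{\left(Y,g \right)} = -2 - 8 Y - 7 g$ ($n{\left(Y,g \right)} = -2 - \left(7 g + 8 Y\right) = -2 - 8 Y - 7 g$)
$X{\left(u \right)} = -29$ ($X{\left(u \right)} = -2 - 27 = -29$)
$j{\left(O \right)} = - 20 O$
$N = 529$ ($N = 9 + \left(-20\right) 13 \left(-2\right) = 9 - -520 = 9 + 520 = 529$)
$N + X{\left(n{\left(-7,-3 \right)} \right)} = 529 - 29 = 500$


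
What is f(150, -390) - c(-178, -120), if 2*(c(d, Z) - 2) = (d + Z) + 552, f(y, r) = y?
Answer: 21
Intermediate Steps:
c(d, Z) = 278 + Z/2 + d/2 (c(d, Z) = 2 + ((d + Z) + 552)/2 = 2 + ((Z + d) + 552)/2 = 2 + (552 + Z + d)/2 = 2 + (276 + Z/2 + d/2) = 278 + Z/2 + d/2)
f(150, -390) - c(-178, -120) = 150 - (278 + (½)*(-120) + (½)*(-178)) = 150 - (278 - 60 - 89) = 150 - 1*129 = 150 - 129 = 21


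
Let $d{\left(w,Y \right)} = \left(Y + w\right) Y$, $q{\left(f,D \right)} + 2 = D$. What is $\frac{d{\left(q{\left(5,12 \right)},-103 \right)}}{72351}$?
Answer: $\frac{3193}{24117} \approx 0.1324$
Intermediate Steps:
$q{\left(f,D \right)} = -2 + D$
$d{\left(w,Y \right)} = Y \left(Y + w\right)$
$\frac{d{\left(q{\left(5,12 \right)},-103 \right)}}{72351} = \frac{\left(-103\right) \left(-103 + \left(-2 + 12\right)\right)}{72351} = - 103 \left(-103 + 10\right) \frac{1}{72351} = \left(-103\right) \left(-93\right) \frac{1}{72351} = 9579 \cdot \frac{1}{72351} = \frac{3193}{24117}$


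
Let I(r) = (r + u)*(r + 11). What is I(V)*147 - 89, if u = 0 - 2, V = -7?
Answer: -5381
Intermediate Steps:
u = -2
I(r) = (-2 + r)*(11 + r) (I(r) = (r - 2)*(r + 11) = (-2 + r)*(11 + r))
I(V)*147 - 89 = (-22 + (-7)² + 9*(-7))*147 - 89 = (-22 + 49 - 63)*147 - 89 = -36*147 - 89 = -5292 - 89 = -5381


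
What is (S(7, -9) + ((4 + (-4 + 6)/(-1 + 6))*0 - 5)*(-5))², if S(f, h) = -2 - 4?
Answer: 361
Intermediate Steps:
S(f, h) = -6
(S(7, -9) + ((4 + (-4 + 6)/(-1 + 6))*0 - 5)*(-5))² = (-6 + ((4 + (-4 + 6)/(-1 + 6))*0 - 5)*(-5))² = (-6 + ((4 + 2/5)*0 - 5)*(-5))² = (-6 + ((4 + 2*(⅕))*0 - 5)*(-5))² = (-6 + ((4 + ⅖)*0 - 5)*(-5))² = (-6 + ((22/5)*0 - 5)*(-5))² = (-6 + (0 - 5)*(-5))² = (-6 - 5*(-5))² = (-6 + 25)² = 19² = 361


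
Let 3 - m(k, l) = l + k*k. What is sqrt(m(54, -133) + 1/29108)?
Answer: I*sqrt(588856579203)/14554 ≈ 52.726*I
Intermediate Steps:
m(k, l) = 3 - l - k**2 (m(k, l) = 3 - (l + k*k) = 3 - (l + k**2) = 3 + (-l - k**2) = 3 - l - k**2)
sqrt(m(54, -133) + 1/29108) = sqrt((3 - 1*(-133) - 1*54**2) + 1/29108) = sqrt((3 + 133 - 1*2916) + 1/29108) = sqrt((3 + 133 - 2916) + 1/29108) = sqrt(-2780 + 1/29108) = sqrt(-80920239/29108) = I*sqrt(588856579203)/14554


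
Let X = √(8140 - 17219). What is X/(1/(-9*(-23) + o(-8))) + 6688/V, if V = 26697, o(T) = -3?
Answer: 608/2427 + 204*I*√9079 ≈ 0.25051 + 19438.0*I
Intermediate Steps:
X = I*√9079 (X = √(-9079) = I*√9079 ≈ 95.284*I)
X/(1/(-9*(-23) + o(-8))) + 6688/V = (I*√9079)/(1/(-9*(-23) - 3)) + 6688/26697 = (I*√9079)/(1/(207 - 3)) + 6688*(1/26697) = (I*√9079)/(1/204) + 608/2427 = (I*√9079)*204 + 608/2427 = 204*I*√9079 + 608/2427 = 608/2427 + 204*I*√9079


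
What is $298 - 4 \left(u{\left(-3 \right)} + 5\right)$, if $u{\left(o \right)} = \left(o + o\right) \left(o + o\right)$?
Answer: $134$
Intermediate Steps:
$u{\left(o \right)} = 4 o^{2}$ ($u{\left(o \right)} = 2 o 2 o = 4 o^{2}$)
$298 - 4 \left(u{\left(-3 \right)} + 5\right) = 298 - 4 \left(4 \left(-3\right)^{2} + 5\right) = 298 - 4 \left(4 \cdot 9 + 5\right) = 298 - 4 \left(36 + 5\right) = 298 - 4 \cdot 41 = 298 - 164 = 134$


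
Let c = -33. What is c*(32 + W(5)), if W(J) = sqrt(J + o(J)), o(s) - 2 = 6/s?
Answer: -1056 - 33*sqrt(205)/5 ≈ -1150.5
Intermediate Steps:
o(s) = 2 + 6/s
W(J) = sqrt(2 + J + 6/J) (W(J) = sqrt(J + (2 + 6/J)) = sqrt(2 + J + 6/J))
c*(32 + W(5)) = -33*(32 + sqrt(2 + 5 + 6/5)) = -33*(32 + sqrt(41/5)) = -33*(32 + sqrt(205)/5) = -1056 - 33*sqrt(205)/5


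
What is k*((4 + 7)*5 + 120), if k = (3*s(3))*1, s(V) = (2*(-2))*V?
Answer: -6300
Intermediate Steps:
s(V) = -4*V
k = -36 (k = (3*(-4*3))*1 = (3*(-12))*1 = -36*1 = -36)
k*((4 + 7)*5 + 120) = -36*((4 + 7)*5 + 120) = -36*(11*5 + 120) = -36*(55 + 120) = -36*175 = -6300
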